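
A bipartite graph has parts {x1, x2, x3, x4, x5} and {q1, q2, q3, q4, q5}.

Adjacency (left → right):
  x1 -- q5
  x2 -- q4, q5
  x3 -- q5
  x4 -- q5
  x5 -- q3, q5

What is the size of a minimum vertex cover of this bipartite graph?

{x2, x5, q5} is a vertex cover of size 3: every edge has an endpoint in this set.
No smaller cover exists because x1–q5, x2–q4, x5–q3 is a matching of size 3, and a cover must include an endpoint of each of these disjoint edges (König's theorem).

3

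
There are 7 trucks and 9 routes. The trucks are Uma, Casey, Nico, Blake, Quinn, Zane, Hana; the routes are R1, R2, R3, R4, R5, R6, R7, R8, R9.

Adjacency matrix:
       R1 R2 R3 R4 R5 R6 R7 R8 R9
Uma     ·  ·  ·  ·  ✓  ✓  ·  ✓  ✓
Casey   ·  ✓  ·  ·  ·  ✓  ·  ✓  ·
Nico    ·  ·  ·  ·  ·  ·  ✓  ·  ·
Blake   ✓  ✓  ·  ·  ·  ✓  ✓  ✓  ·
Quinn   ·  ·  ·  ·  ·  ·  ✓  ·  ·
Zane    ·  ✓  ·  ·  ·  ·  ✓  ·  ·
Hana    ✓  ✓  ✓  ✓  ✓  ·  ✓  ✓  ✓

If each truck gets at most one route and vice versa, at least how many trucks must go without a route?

1

A valid assignment of size 6: Uma→R5, Casey→R8, Nico→R7, Blake→R6, Zane→R2, Hana→R9.
The set {Nico, Quinn} has only 1 neighbour ({R7}), so by Hall's theorem at most 6 of the 7 trucks can be matched.
That matches 6 of the 7, leaving 1 unmatched; no matching can do better.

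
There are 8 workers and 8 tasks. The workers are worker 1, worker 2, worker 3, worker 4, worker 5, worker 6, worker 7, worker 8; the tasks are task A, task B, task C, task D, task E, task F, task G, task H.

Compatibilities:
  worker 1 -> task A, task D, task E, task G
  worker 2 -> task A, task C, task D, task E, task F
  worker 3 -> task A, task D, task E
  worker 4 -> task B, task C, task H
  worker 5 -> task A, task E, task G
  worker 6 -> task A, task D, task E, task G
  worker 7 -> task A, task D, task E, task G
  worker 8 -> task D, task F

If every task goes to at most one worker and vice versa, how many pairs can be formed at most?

7

For example, pair worker 1–task A, worker 2–task C, worker 3–task D, worker 4–task H, worker 5–task G, worker 6–task E, worker 8–task F.
The set {worker 1, worker 3, worker 5, worker 6, worker 7} has only 4 neighbours ({task A, task D, task E, task G}), so by Hall's theorem at most 7 of the 8 workers can be matched.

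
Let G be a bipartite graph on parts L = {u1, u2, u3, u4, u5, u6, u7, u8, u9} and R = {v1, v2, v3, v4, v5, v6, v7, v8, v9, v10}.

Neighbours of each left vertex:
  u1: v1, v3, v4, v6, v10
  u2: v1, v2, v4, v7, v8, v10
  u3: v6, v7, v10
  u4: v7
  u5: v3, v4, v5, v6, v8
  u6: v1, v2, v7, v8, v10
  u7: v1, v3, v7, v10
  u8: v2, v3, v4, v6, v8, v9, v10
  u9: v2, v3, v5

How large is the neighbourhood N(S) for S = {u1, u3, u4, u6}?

The union of neighbours of {u1, u3, u4, u6} is {v1, v2, v3, v4, v6, v7, v8, v10}, which has 8 elements.
Since |N(S)| = 8 ≥ |S| = 4, Hall's condition holds for this subset.

8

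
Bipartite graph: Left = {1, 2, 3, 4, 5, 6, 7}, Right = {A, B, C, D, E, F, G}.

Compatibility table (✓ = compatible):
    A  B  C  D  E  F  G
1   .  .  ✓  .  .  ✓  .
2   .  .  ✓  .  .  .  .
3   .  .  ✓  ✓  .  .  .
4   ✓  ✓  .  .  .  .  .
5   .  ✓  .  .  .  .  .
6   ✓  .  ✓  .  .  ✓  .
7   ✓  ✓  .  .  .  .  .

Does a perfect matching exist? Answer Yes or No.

The set {1, 2, 4, 5, 6, 7} has only 4 neighbours ({A, B, C, F}), so by Hall's theorem at most 5 of the 7 left vertices can be matched.
Hence no matching covers every left vertex.

No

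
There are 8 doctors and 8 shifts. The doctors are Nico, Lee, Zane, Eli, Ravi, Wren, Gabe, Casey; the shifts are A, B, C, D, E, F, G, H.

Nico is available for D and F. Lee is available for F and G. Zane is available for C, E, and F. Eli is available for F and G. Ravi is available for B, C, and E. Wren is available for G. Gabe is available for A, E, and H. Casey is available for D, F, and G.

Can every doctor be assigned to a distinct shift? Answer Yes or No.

The set {Nico, Lee, Eli, Wren, Casey} has only 3 neighbours ({D, F, G}), so by Hall's theorem at most 6 of the 8 doctors can be matched.
Hence no matching covers every doctor.

No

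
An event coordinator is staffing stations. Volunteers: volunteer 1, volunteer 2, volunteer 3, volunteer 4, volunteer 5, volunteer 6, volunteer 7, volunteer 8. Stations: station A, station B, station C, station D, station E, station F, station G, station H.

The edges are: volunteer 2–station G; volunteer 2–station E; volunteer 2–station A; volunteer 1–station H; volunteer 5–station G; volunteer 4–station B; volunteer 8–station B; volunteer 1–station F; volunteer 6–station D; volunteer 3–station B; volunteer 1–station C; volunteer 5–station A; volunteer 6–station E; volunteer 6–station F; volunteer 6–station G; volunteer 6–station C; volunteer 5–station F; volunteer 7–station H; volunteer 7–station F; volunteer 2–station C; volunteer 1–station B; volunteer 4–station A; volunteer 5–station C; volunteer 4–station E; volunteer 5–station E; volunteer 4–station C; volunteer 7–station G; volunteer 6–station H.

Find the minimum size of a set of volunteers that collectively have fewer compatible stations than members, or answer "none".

Take S = {volunteer 3, volunteer 8}. Its neighbourhood is {station B}, so |N(S)| = 1 < |S| = 2.
No single vertex violates Hall's condition since each has at least one neighbour, so 2 is the minimum.

2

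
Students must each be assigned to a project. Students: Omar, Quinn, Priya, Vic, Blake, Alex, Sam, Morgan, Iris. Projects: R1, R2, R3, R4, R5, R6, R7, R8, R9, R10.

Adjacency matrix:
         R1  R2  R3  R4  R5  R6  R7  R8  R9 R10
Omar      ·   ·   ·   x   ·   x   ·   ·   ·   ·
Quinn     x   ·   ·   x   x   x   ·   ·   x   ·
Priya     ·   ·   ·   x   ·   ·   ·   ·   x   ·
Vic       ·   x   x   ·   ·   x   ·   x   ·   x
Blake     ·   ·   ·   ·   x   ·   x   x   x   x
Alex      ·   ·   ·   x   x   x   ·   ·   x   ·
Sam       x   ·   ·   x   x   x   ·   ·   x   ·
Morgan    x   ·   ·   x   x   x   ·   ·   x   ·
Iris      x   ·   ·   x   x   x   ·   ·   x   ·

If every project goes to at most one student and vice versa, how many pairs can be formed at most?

7

For example, pair Omar–R6, Quinn–R1, Priya–R4, Vic–R3, Blake–R10, Alex–R5, Sam–R9.
The set {Omar, Quinn, Priya, Alex, Sam, Morgan, Iris} has only 5 neighbours ({R1, R4, R5, R6, R9}), so by Hall's theorem at most 7 of the 9 students can be matched.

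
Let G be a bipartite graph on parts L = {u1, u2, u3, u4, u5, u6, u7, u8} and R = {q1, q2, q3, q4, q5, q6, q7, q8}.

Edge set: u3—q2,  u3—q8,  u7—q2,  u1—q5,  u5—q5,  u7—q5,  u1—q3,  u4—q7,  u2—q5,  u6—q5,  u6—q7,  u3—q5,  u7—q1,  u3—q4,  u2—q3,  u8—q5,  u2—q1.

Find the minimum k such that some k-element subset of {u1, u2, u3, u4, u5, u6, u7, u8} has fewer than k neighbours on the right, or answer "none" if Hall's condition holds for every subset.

Take S = {u5, u8}. Its neighbourhood is {q5}, so |N(S)| = 1 < |S| = 2.
No single vertex violates Hall's condition since each has at least one neighbour, so 2 is the minimum.

2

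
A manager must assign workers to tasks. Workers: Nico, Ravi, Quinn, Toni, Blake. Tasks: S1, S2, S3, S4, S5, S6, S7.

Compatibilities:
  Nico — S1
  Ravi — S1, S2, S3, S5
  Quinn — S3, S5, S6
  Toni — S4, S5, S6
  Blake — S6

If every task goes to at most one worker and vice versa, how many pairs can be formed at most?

5

A valid assignment of size 5: Nico-S1, Ravi-S2, Quinn-S3, Toni-S4, Blake-S6.
This saturates every worker, so 5 is the maximum.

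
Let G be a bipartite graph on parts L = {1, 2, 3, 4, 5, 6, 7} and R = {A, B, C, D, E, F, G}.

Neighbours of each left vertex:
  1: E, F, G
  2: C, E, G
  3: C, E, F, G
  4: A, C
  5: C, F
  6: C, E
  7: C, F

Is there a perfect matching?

No

The set {1, 2, 3, 5, 6, 7} has only 4 neighbours ({C, E, F, G}), so by Hall's theorem at most 5 of the 7 left vertices can be matched.
Hence no matching covers every left vertex.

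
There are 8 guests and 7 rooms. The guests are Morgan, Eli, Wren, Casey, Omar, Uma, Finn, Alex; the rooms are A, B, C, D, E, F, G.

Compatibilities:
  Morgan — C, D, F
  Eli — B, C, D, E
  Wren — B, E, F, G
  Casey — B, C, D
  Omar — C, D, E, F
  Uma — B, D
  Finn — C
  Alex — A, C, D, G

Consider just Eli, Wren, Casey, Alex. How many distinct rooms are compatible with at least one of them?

7

The union of neighbours of {Eli, Wren, Casey, Alex} is {A, B, C, D, E, F, G}, which has 7 elements.
Since |N(S)| = 7 ≥ |S| = 4, Hall's condition holds for this subset.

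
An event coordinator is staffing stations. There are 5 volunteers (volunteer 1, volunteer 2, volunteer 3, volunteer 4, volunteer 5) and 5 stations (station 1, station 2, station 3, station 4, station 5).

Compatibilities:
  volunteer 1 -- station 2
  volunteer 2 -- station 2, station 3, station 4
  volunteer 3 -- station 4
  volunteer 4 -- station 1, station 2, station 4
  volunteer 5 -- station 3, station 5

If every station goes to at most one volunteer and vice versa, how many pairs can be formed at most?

5

One maximum matching: volunteer 1–station 2, volunteer 2–station 3, volunteer 3–station 4, volunteer 4–station 1, volunteer 5–station 5.
This saturates every volunteer, so 5 is the maximum.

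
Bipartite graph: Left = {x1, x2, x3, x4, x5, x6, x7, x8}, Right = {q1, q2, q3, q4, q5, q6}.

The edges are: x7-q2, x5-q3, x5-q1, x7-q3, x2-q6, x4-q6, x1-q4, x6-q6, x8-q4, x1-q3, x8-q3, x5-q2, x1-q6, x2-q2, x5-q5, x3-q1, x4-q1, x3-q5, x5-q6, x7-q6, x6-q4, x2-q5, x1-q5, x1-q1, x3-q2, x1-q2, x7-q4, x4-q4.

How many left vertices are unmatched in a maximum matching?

2

A valid assignment of size 6: x1→q3, x2→q5, x3→q2, x4→q4, x5→q1, x6→q6.
The set {x1, x2, x3, x4, x5, x6, x7, x8} has only 6 neighbours ({q1, q2, q3, q4, q5, q6}), so by Hall's theorem at most 6 of the 8 left vertices can be matched.
That matches 6 of the 8, leaving 2 unmatched; no matching can do better.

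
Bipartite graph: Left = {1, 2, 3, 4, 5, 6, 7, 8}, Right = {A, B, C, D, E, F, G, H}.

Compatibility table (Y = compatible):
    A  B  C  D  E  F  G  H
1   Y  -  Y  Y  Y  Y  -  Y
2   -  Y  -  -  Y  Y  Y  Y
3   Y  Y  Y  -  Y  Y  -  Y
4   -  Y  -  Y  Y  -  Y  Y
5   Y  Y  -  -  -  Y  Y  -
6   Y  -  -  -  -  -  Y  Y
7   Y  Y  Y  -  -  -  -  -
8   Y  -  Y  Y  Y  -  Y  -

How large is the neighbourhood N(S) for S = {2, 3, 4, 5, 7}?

The union of neighbours of {2, 3, 4, 5, 7} is {A, B, C, D, E, F, G, H}, which has 8 elements.
Since |N(S)| = 8 ≥ |S| = 5, Hall's condition holds for this subset.

8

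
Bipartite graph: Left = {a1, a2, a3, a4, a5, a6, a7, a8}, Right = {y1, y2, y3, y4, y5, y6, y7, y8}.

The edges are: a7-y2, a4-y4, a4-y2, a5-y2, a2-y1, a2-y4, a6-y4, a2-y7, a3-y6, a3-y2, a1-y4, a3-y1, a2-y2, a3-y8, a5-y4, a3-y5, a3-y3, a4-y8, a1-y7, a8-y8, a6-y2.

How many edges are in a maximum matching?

A valid assignment of size 6: a1–y7, a2–y1, a3–y6, a4–y8, a5–y4, a6–y2.
The set {a4, a5, a6, a7, a8} has only 3 neighbours ({y2, y4, y8}), so by Hall's theorem at most 6 of the 8 left vertices can be matched.

6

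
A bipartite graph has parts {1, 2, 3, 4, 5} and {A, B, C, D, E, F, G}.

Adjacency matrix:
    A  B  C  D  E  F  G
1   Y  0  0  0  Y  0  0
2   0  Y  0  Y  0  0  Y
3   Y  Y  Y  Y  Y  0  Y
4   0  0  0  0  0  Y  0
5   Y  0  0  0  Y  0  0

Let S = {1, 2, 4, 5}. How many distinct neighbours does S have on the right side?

6

The union of neighbours of {1, 2, 4, 5} is {A, B, D, E, F, G}, which has 6 elements.
Since |N(S)| = 6 ≥ |S| = 4, Hall's condition holds for this subset.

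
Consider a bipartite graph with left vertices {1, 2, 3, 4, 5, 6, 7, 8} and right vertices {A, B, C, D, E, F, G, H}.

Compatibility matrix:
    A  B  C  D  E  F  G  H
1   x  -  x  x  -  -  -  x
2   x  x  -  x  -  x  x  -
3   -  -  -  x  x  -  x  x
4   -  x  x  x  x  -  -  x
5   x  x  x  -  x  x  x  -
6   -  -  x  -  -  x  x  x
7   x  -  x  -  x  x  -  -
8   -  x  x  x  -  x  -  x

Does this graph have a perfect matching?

Yes

For example, pair 1-D, 2-B, 3-G, 4-E, 5-A, 6-F, 7-C, 8-H.
All 8 left vertices are covered.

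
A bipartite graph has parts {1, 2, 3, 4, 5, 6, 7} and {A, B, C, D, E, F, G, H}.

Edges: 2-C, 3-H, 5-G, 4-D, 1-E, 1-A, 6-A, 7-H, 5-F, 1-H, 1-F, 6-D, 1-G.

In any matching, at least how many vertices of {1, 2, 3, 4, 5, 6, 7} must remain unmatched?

For example, pair 1→G, 2→C, 3→H, 4→D, 5→F, 6→A.
The set {3, 7} has only 1 neighbour ({H}), so by Hall's theorem at most 6 of the 7 left vertices can be matched.
That matches 6 of the 7, leaving 1 unmatched; no matching can do better.

1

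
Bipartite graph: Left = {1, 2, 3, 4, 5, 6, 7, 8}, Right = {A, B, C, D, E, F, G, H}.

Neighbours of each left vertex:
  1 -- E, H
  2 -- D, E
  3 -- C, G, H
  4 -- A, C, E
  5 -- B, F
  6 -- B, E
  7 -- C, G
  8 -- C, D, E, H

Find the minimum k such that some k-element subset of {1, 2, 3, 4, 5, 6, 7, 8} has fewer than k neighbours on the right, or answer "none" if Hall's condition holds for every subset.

A matching saturating every left vertex exists, for instance 1→H, 2→D, 3→G, 4→A, 5→F, 6→B, 7→C, 8→E.
By Hall's marriage theorem, this means |N(S)| ≥ |S| for every subset S, so no violating subset exists.

none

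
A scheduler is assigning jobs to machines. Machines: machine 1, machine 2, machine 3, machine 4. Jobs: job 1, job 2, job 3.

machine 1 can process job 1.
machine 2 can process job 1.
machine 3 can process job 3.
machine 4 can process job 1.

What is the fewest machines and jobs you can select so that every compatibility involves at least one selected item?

2

{machine 3, job 1} is a vertex cover of size 2: every edge has an endpoint in this set.
No smaller cover exists because machine 1–job 1, machine 3–job 3 is a matching of size 2, and a cover must include an endpoint of each of these disjoint edges (König's theorem).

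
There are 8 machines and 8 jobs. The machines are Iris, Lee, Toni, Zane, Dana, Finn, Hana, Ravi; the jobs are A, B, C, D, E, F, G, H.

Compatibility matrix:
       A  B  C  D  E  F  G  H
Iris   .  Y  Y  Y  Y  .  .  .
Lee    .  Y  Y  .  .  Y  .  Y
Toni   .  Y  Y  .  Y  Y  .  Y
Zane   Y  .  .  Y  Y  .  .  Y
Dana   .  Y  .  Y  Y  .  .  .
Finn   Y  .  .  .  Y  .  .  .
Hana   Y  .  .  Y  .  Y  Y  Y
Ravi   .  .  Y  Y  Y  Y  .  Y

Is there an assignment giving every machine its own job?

For example, pair Iris–B, Lee–C, Toni–F, Zane–H, Dana–D, Finn–A, Hana–G, Ravi–E.
Every machine is matched, so this is a perfect matching.

Yes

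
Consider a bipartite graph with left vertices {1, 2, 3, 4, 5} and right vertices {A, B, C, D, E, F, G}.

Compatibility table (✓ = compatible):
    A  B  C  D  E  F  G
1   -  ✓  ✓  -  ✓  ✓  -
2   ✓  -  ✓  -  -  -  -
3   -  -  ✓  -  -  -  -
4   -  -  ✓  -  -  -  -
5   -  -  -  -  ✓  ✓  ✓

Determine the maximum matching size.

For example, pair 1-B, 2-A, 3-C, 5-E.
The set {3, 4} has only 1 neighbour ({C}), so by Hall's theorem at most 4 of the 5 left vertices can be matched.

4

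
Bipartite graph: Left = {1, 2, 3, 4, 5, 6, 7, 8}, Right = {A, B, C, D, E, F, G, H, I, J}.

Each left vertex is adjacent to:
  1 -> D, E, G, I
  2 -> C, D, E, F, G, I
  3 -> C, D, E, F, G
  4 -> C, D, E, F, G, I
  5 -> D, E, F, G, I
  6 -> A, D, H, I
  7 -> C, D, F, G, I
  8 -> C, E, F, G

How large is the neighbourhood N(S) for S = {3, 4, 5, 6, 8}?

8

The union of neighbours of {3, 4, 5, 6, 8} is {A, C, D, E, F, G, H, I}, which has 8 elements.
Since |N(S)| = 8 ≥ |S| = 5, Hall's condition holds for this subset.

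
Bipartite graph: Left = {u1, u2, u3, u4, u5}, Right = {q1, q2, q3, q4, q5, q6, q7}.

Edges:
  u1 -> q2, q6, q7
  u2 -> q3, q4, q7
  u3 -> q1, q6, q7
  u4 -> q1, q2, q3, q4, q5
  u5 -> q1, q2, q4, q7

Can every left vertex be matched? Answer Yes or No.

For example, pair u1→q7, u2→q4, u3→q6, u4→q1, u5→q2.
All 5 left vertices are covered.

Yes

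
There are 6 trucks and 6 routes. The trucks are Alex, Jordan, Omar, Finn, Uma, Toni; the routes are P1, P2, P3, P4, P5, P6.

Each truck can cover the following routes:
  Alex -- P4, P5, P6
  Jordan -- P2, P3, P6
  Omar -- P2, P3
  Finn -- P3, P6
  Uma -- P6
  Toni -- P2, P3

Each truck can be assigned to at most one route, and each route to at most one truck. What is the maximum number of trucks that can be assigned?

4

A valid assignment of size 4: Alex–P5, Jordan–P3, Omar–P2, Finn–P6.
The set {Jordan, Omar, Finn, Uma, Toni} has only 3 neighbours ({P2, P3, P6}), so by Hall's theorem at most 4 of the 6 trucks can be matched.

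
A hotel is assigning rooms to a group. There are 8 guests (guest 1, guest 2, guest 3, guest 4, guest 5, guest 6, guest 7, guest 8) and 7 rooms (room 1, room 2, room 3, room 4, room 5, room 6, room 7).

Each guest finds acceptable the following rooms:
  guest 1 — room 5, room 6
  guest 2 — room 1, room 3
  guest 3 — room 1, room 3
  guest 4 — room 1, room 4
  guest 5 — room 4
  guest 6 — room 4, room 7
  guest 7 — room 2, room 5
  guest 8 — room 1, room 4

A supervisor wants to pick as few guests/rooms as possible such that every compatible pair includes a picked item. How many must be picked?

6

{guest 1, guest 6, guest 7, room 1, room 3, room 4} is a vertex cover of size 6: every edge has an endpoint in this set.
No smaller cover exists because guest 1–room 6, guest 2–room 1, guest 3–room 3, guest 4–room 4, guest 6–room 7, guest 7–room 5 is a matching of size 6, and a cover must include an endpoint of each of these disjoint edges (König's theorem).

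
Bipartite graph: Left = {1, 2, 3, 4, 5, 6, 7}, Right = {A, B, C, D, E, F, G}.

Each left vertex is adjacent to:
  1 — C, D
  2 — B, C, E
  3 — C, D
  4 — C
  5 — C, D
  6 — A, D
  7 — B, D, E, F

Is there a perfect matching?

The set {1, 3, 4, 5} has only 2 neighbours ({C, D}), so by Hall's theorem at most 5 of the 7 left vertices can be matched.
Hence no matching covers every left vertex.

No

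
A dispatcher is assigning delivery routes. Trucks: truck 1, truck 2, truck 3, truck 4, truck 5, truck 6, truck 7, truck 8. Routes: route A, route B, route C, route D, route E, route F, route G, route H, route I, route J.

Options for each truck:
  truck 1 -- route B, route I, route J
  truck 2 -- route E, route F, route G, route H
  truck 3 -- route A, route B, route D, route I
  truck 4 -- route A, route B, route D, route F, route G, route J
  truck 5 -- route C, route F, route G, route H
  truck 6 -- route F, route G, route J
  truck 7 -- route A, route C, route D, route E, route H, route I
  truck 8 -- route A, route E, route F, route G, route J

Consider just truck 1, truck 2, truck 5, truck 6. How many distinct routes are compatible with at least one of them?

8

The union of neighbours of {truck 1, truck 2, truck 5, truck 6} is {route B, route C, route E, route F, route G, route H, route I, route J}, which has 8 elements.
Since |N(S)| = 8 ≥ |S| = 4, Hall's condition holds for this subset.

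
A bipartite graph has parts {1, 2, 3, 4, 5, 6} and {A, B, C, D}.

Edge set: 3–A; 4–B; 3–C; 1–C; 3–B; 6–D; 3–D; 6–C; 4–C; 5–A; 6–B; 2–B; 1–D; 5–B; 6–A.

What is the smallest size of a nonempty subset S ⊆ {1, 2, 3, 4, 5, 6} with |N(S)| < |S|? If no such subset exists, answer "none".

Take S = {1, 2, 3, 4, 5}. Its neighbourhood is {A, B, C, D}, so |N(S)| = 4 < |S| = 5.
Every subset of size less than 5 has at least as many neighbours as members, so 5 is the minimum.

5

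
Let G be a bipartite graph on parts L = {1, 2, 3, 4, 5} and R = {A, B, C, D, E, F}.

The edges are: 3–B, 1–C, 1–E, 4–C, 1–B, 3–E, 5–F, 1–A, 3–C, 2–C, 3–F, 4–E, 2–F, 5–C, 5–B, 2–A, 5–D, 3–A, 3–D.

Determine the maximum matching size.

One maximum matching: 1→E, 2→F, 3→A, 4→C, 5→B.
This saturates every left vertex, so 5 is the maximum.

5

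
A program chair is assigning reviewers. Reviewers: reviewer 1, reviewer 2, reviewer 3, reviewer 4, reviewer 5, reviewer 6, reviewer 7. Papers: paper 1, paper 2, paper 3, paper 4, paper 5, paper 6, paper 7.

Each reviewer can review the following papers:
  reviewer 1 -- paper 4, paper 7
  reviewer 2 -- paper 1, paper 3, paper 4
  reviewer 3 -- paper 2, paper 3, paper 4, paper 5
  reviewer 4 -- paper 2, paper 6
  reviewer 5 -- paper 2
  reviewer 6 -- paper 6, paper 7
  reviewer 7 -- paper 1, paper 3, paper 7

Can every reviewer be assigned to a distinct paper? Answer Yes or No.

Yes

One maximum matching: reviewer 1→paper 4, reviewer 2→paper 3, reviewer 3→paper 5, reviewer 4→paper 6, reviewer 5→paper 2, reviewer 6→paper 7, reviewer 7→paper 1.
All 7 reviewers are covered.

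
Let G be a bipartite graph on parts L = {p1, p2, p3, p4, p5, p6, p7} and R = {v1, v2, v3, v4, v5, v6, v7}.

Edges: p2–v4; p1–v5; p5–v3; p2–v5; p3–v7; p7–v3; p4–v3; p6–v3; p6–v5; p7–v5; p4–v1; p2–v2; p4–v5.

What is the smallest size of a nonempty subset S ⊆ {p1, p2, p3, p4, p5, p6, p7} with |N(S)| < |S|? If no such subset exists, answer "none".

Take S = {p1, p5, p6}. Its neighbourhood is {v3, v5}, so |N(S)| = 2 < |S| = 3.
Every subset of size less than 3 has at least as many neighbours as members, so 3 is the minimum.

3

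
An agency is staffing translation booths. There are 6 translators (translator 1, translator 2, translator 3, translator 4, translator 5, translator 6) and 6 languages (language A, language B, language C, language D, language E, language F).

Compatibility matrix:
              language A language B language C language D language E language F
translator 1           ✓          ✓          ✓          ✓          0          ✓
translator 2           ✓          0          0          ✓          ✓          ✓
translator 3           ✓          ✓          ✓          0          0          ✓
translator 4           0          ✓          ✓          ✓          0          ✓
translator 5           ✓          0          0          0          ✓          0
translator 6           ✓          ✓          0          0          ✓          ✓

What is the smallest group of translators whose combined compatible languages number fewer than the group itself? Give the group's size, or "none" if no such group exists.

none

A matching saturating every translator exists, for instance translator 1→language D, translator 2→language A, translator 3→language C, translator 4→language B, translator 5→language E, translator 6→language F.
By Hall's marriage theorem, this means |N(S)| ≥ |S| for every subset S, so no violating subset exists.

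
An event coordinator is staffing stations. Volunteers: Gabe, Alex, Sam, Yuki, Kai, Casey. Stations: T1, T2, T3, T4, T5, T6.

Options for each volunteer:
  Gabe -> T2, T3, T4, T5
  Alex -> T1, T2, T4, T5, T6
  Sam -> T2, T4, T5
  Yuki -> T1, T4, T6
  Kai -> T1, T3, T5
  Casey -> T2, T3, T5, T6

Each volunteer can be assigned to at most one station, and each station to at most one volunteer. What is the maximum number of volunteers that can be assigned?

One maximum matching: Gabe–T3, Alex–T4, Sam–T2, Yuki–T6, Kai–T1, Casey–T5.
All 6 volunteers are matched, so no larger matching exists.

6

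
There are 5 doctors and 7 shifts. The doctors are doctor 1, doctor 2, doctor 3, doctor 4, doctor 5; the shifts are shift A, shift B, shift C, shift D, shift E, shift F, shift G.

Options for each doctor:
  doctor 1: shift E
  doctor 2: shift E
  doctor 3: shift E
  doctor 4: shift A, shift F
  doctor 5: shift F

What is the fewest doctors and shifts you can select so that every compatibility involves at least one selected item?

A maximum matching has 3 edges (e.g. doctor 1–shift E, doctor 4–shift A, doctor 5–shift F).
By König's theorem the minimum vertex cover has the same size. One such cover is {doctor 4, doctor 5, shift E}.

3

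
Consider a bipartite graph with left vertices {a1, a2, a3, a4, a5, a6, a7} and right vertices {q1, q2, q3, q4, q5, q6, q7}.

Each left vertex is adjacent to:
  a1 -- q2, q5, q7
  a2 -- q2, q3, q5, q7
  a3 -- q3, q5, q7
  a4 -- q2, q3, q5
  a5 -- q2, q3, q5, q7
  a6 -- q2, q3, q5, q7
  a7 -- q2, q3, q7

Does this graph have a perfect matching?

No

The set {a1, a2, a3, a4, a5, a6, a7} has only 4 neighbours ({q2, q3, q5, q7}), so by Hall's theorem at most 4 of the 7 left vertices can be matched.
Hence no matching covers every left vertex.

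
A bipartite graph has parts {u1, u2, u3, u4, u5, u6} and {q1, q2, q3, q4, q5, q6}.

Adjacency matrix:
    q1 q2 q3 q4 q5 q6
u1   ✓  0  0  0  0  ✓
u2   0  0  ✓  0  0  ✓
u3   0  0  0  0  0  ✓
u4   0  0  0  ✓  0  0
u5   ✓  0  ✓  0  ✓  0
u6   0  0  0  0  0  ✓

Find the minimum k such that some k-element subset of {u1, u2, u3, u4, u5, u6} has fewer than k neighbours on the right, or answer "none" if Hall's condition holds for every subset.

Take S = {u3, u6}. Its neighbourhood is {q6}, so |N(S)| = 1 < |S| = 2.
No single vertex violates Hall's condition since each has at least one neighbour, so 2 is the minimum.

2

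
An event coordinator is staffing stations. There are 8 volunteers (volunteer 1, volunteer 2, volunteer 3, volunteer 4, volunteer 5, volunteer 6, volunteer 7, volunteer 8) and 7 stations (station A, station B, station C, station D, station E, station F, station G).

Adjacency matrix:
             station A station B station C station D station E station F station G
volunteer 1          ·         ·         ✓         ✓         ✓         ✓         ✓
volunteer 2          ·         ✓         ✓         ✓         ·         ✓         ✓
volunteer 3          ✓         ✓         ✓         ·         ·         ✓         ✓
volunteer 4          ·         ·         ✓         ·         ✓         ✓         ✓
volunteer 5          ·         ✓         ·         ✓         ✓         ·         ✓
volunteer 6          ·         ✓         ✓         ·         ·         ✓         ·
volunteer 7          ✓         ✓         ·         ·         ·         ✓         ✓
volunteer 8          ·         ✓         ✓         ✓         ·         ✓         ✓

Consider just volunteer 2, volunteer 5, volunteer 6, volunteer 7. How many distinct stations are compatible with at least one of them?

The union of neighbours of {volunteer 2, volunteer 5, volunteer 6, volunteer 7} is {station A, station B, station C, station D, station E, station F, station G}, which has 7 elements.
Since |N(S)| = 7 ≥ |S| = 4, Hall's condition holds for this subset.

7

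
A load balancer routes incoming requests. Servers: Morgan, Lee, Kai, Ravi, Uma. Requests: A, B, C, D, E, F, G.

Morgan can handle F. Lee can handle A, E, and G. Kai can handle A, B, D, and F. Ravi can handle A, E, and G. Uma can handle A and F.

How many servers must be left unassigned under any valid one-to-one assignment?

For example, pair Morgan–F, Lee–G, Kai–B, Ravi–E, Uma–A.
All 5 servers are matched, so no larger matching exists.
That matches 5 of the 5, leaving 0 unmatched; no matching can do better.

0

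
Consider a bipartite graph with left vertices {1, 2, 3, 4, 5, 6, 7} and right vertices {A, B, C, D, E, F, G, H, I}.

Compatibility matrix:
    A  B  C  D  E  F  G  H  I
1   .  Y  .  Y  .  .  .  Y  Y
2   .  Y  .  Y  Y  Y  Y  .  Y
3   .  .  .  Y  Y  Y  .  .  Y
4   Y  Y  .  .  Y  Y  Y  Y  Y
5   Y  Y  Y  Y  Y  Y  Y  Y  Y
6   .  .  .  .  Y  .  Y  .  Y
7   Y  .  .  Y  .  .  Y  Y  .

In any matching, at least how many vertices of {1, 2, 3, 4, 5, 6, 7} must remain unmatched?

A valid assignment of size 7: 1-B, 2-E, 3-D, 4-H, 5-A, 6-I, 7-G.
All 7 left vertices are matched, so no larger matching exists.
That matches 7 of the 7, leaving 0 unmatched; no matching can do better.

0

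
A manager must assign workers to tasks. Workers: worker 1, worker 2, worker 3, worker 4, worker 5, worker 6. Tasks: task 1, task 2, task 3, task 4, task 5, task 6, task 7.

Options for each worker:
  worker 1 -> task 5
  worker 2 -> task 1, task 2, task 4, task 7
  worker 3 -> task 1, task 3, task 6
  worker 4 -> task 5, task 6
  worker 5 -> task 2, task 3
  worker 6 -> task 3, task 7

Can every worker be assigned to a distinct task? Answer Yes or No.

Yes

For example, pair worker 1→task 5, worker 2→task 2, worker 3→task 1, worker 4→task 6, worker 5→task 3, worker 6→task 7.
All 6 workers are covered.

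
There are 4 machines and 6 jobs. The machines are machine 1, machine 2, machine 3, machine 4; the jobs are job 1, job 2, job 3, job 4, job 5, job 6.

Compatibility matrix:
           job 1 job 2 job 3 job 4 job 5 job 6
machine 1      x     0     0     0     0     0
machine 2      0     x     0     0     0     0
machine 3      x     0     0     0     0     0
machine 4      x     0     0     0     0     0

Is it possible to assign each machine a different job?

The set {machine 1, machine 3, machine 4} has only 1 neighbour ({job 1}), so by Hall's theorem at most 2 of the 4 machines can be matched.
Hence no matching covers every machine.

No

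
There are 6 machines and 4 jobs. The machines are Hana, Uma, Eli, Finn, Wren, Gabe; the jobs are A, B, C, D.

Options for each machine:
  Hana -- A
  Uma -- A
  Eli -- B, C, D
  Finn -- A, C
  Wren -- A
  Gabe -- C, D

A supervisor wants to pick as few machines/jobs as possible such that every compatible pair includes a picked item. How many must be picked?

The 4 edges Hana–A, Eli–B, Finn–C, Gabe–D form a matching, so any vertex cover needs at least 4 vertices (one per matched edge).
Conversely {Eli, Finn, Gabe, A} meets every edge and has exactly 4 vertices, so 4 is optimal.

4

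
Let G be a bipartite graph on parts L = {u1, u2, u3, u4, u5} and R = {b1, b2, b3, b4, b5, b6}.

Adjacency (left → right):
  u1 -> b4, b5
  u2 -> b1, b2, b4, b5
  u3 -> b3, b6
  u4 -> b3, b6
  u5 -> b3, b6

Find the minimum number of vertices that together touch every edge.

{u1, u2, b3, b6} is a vertex cover of size 4: every edge has an endpoint in this set.
No smaller cover exists because u1–b4, u2–b5, u3–b6, u4–b3 is a matching of size 4, and a cover must include an endpoint of each of these disjoint edges (König's theorem).

4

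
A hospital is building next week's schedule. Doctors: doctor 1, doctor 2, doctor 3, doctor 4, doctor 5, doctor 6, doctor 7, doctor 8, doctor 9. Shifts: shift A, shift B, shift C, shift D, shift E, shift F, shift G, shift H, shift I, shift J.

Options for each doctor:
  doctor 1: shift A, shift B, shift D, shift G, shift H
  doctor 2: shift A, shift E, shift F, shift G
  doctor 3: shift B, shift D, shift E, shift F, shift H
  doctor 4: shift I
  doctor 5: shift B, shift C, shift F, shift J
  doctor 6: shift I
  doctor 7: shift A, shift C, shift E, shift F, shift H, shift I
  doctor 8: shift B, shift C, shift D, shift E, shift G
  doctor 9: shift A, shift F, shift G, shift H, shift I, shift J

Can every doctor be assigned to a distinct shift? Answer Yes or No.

The set {doctor 4, doctor 6} has only 1 neighbour ({shift I}), so by Hall's theorem at most 8 of the 9 doctors can be matched.
Hence no matching covers every doctor.

No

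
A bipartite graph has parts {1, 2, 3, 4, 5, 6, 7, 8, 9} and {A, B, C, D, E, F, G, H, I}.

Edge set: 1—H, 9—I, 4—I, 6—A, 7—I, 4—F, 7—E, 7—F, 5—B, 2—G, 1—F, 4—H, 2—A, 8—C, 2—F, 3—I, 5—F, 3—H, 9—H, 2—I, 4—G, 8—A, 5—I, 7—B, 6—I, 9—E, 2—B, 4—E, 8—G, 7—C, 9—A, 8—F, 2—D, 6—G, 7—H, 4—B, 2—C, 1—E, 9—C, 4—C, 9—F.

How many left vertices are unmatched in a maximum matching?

0

One maximum matching: 1–E, 2–D, 3–H, 4–G, 5–B, 6–I, 7–C, 8–F, 9–A.
This saturates every left vertex, so 9 is the maximum.
That matches 9 of the 9, leaving 0 unmatched; no matching can do better.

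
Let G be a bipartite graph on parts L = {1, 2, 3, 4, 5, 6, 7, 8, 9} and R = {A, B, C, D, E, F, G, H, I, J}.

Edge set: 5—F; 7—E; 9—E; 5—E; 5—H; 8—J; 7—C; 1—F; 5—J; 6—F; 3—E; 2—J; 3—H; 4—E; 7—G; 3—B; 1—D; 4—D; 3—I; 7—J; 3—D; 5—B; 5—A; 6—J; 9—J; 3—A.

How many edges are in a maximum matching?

For example, pair 1-D, 2-J, 3-A, 4-E, 5-H, 6-F, 7-C.
The set {1, 2, 4, 6, 8, 9} has only 4 neighbours ({D, E, F, J}), so by Hall's theorem at most 7 of the 9 left vertices can be matched.

7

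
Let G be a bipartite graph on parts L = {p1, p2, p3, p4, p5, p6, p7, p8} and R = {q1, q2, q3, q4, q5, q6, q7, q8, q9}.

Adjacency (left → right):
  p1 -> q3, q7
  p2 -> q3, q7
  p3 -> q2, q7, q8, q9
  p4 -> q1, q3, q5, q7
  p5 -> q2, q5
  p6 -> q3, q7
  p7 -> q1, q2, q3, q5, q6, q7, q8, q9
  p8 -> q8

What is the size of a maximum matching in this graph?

A valid assignment of size 7: p1→q3, p2→q7, p3→q2, p4→q1, p5→q5, p7→q9, p8→q8.
The set {p1, p2, p6} has only 2 neighbours ({q3, q7}), so by Hall's theorem at most 7 of the 8 left vertices can be matched.

7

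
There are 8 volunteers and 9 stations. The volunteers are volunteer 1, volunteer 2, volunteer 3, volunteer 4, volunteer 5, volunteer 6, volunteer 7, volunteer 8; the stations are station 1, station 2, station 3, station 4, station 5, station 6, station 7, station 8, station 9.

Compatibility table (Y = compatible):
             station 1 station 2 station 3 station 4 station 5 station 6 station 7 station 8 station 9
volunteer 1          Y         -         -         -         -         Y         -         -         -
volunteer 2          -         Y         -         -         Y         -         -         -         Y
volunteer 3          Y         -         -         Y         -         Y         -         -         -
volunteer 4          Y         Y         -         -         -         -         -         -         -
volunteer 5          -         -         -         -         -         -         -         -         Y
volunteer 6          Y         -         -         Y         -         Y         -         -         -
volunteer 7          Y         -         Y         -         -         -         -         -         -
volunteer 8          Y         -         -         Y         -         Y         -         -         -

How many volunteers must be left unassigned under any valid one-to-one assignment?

1

A valid assignment of size 7: volunteer 1→station 6, volunteer 2→station 5, volunteer 3→station 4, volunteer 4→station 2, volunteer 5→station 9, volunteer 6→station 1, volunteer 7→station 3.
The set {volunteer 1, volunteer 3, volunteer 6, volunteer 8} has only 3 neighbours ({station 1, station 4, station 6}), so by Hall's theorem at most 7 of the 8 volunteers can be matched.
That matches 7 of the 8, leaving 1 unmatched; no matching can do better.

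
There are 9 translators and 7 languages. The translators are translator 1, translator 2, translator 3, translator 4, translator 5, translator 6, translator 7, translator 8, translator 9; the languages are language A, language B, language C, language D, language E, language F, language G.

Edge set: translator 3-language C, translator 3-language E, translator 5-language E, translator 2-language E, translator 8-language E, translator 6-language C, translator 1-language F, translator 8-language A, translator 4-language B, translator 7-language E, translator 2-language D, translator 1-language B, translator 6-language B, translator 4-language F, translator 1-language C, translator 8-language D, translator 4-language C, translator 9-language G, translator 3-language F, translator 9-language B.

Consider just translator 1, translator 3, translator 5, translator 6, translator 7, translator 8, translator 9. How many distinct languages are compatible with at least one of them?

The union of neighbours of {translator 1, translator 3, translator 5, translator 6, translator 7, translator 8, translator 9} is {language A, language B, language C, language D, language E, language F, language G}, which has 7 elements.
Since |N(S)| = 7 ≥ |S| = 7, Hall's condition holds for this subset.

7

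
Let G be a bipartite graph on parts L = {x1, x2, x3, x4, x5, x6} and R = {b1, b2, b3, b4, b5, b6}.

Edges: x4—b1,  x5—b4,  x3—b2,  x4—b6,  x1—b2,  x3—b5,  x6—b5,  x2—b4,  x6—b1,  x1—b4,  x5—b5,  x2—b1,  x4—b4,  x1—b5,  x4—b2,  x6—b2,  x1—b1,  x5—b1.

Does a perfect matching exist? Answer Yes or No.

No

The set {x1, x2, x3, x5, x6} has only 4 neighbours ({b1, b2, b4, b5}), so by Hall's theorem at most 5 of the 6 left vertices can be matched.
Hence no matching covers every left vertex.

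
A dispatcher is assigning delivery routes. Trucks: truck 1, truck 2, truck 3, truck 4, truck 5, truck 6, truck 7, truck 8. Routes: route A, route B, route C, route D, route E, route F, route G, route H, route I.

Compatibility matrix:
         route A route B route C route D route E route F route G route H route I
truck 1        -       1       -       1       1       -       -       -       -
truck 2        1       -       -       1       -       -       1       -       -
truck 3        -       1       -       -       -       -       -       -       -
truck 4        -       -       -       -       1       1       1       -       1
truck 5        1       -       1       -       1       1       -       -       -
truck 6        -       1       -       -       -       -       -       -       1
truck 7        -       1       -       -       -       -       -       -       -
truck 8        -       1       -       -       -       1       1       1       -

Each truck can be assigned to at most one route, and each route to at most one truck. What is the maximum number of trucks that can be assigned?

7

A valid assignment of size 7: truck 1-route D, truck 2-route A, truck 3-route B, truck 4-route G, truck 5-route E, truck 6-route I, truck 8-route F.
The set {truck 3, truck 7} has only 1 neighbour ({route B}), so by Hall's theorem at most 7 of the 8 trucks can be matched.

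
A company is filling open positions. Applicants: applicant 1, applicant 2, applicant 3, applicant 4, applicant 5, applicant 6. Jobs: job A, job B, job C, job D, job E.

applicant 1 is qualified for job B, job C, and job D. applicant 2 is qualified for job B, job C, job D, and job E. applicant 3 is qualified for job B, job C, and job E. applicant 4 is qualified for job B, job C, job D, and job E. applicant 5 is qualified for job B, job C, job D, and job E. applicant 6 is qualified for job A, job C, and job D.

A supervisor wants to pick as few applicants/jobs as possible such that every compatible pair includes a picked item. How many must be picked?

5

The 5 edges applicant 1–job D, applicant 2–job C, applicant 3–job B, applicant 4–job E, applicant 6–job A form a matching, so any vertex cover needs at least 5 vertices (one per matched edge).
Conversely {applicant 6, job B, job C, job D, job E} meets every edge and has exactly 5 vertices, so 5 is optimal.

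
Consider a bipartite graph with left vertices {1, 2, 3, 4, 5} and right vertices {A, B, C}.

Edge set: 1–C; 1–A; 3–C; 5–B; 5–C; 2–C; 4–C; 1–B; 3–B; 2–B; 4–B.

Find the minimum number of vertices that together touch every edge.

A maximum matching has 3 edges (e.g. 1–A, 2–C, 3–B).
By König's theorem the minimum vertex cover has the same size. One such cover is {1, B, C}.

3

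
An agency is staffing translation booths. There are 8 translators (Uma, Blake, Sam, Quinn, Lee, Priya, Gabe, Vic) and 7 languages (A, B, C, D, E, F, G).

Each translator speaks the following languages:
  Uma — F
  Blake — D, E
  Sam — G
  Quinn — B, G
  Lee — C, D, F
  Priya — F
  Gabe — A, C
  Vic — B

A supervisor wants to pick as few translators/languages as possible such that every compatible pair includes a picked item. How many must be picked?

The 6 edges Uma–F, Blake–E, Sam–G, Quinn–B, Lee–D, Gabe–C form a matching, so any vertex cover needs at least 6 vertices (one per matched edge).
Conversely {Blake, Lee, Gabe, B, F, G} meets every edge and has exactly 6 vertices, so 6 is optimal.

6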